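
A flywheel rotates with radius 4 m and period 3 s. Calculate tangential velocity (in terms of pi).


Given: radius r = 4 m, period T = 3 s
Using v = 2*pi*r / T
v = 2*pi*4 / 3
v = 8*pi / 3
v = 8/3*pi m/s

8/3*pi m/s


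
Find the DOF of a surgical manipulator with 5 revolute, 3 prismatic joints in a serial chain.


Given: serial robot with 5 revolute, 3 prismatic joints
DOF contribution per joint type: revolute=1, prismatic=1, spherical=3, fixed=0
DOF = 5*1 + 3*1
DOF = 8

8


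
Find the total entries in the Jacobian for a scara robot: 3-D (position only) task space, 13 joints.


Given: task space dimension = 3, joints = 13
Jacobian is a 3 x 13 matrix
Total entries = rows * columns
Total = 3 * 13
Total = 39

39


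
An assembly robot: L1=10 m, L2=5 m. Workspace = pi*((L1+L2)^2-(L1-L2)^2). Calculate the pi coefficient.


Given: L1 = 10, L2 = 5
(L1+L2)^2 = (15)^2 = 225
(L1-L2)^2 = (5)^2 = 25
Difference = 225 - 25 = 200
This equals 4*L1*L2 = 4*10*5 = 200
Workspace area = 200*pi

200


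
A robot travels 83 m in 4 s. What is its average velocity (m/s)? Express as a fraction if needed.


Given: distance d = 83 m, time t = 4 s
Using v = d / t
v = 83 / 4
v = 83/4 m/s

83/4 m/s


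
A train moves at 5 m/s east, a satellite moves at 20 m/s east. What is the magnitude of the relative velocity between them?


Given: v_A = 5 m/s east, v_B = 20 m/s east
Both move in the same direction; relative speed = |v_A - v_B|
|5 - 20| = |-15|
= 15 m/s

15 m/s


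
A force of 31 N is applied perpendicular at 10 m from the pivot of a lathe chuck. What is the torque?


Given: F = 31 N, r = 10 m, angle = 90 deg (perpendicular)
Using tau = F * r * sin(90)
sin(90) = 1
tau = 31 * 10 * 1
tau = 310 Nm

310 Nm


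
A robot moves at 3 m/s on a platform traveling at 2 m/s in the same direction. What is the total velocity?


Given: object velocity = 3 m/s, platform velocity = 2 m/s (same direction)
Using classical velocity addition: v_total = v_object + v_platform
v_total = 3 + 2
v_total = 5 m/s

5 m/s


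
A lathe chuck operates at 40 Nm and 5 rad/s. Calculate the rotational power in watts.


Given: tau = 40 Nm, omega = 5 rad/s
Using P = tau * omega
P = 40 * 5
P = 200 W

200 W


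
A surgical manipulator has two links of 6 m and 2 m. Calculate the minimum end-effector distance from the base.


Given: L1 = 6 m, L2 = 2 m
For a 2-link planar arm, min reach = |L1 - L2| (second link folded back)
Min reach = |6 - 2|
Min reach = 4 m

4 m


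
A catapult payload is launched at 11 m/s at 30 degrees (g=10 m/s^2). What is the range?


Given: v0 = 11 m/s, theta = 30 deg, g = 10 m/s^2
sin(2*30) = sin(60) = sqrt(3)/2
Using R = v0^2 * sin(2*theta) / g
R = 11^2 * (sqrt(3)/2) / 10
R = 121 * sqrt(3) / 20
R = 121/20*sqrt(3) m

121/20*sqrt(3) m


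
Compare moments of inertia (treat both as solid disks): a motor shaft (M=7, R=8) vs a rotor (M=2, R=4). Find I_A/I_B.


Given: M1=7 kg, R1=8 m, M2=2 kg, R2=4 m
For a disk: I = (1/2)*M*R^2, so I_A/I_B = (M1*R1^2)/(M2*R2^2)
M1*R1^2 = 7*64 = 448
M2*R2^2 = 2*16 = 32
I_A/I_B = 448/32 = 14

14


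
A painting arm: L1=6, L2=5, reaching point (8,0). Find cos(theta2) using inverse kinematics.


Given: L1 = 6, L2 = 5, target (x, y) = (8, 0)
Using cos(theta2) = (x^2 + y^2 - L1^2 - L2^2) / (2*L1*L2)
x^2 + y^2 = 8^2 + 0 = 64
L1^2 + L2^2 = 36 + 25 = 61
Numerator = 64 - 61 = 3
Denominator = 2*6*5 = 60
cos(theta2) = 3/60 = 1/20

1/20


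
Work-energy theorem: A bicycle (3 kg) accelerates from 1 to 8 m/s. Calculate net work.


Given: m = 3 kg, v0 = 1 m/s, v = 8 m/s
Using W = (1/2)*m*(v^2 - v0^2)
v^2 = 8^2 = 64
v0^2 = 1^2 = 1
v^2 - v0^2 = 64 - 1 = 63
W = (1/2)*3*63 = 189/2 J

189/2 J


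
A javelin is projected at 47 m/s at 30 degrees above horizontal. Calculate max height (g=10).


Given: v0 = 47 m/s, theta = 30 deg, g = 10 m/s^2
sin^2(30) = 1/4
Using H = v0^2 * sin^2(theta) / (2*g)
H = 47^2 * 1/4 / (2*10)
H = 2209 * 1/4 / 20
H = 2209/4 / 20
H = 2209/80 m

2209/80 m


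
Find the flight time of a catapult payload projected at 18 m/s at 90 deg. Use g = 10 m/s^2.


Given: v0 = 18 m/s, theta = 90 deg, g = 10 m/s^2
sin(90) = 1
Using T = 2*v0*sin(theta) / g
T = 2*18*1 / 10
T = 36 / 10
T = 18/5 s

18/5 s


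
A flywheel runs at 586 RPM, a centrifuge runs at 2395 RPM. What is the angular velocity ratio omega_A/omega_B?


Given: RPM_A = 586, RPM_B = 2395
omega = 2*pi*RPM/60, so omega_A/omega_B = RPM_A / RPM_B
omega_A/omega_B = 586 / 2395
omega_A/omega_B = 586/2395

586/2395


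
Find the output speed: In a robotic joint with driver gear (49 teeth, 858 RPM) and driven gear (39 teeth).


Given: N1 = 49 teeth, w1 = 858 RPM, N2 = 39 teeth
Using N1*w1 = N2*w2
w2 = N1*w1 / N2
w2 = 49*858 / 39
w2 = 42042 / 39
w2 = 1078 RPM

1078 RPM


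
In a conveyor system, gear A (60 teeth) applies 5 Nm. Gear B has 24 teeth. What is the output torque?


Given: N1 = 60, N2 = 24, T1 = 5 Nm
Using T2/T1 = N2/N1
T2 = T1 * N2 / N1
T2 = 5 * 24 / 60
T2 = 120 / 60
T2 = 2 Nm

2 Nm


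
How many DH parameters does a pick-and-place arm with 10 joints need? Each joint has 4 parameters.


Given: 10 joints, 4 DH parameters per joint (d, theta, a, alpha)
Total DH parameters = number_of_joints * 4
Total = 10 * 4
Total = 40

40


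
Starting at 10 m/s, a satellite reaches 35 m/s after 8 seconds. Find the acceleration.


Given: initial velocity v0 = 10 m/s, final velocity v = 35 m/s, time t = 8 s
Using a = (v - v0) / t
a = (35 - 10) / 8
a = 25 / 8
a = 25/8 m/s^2

25/8 m/s^2


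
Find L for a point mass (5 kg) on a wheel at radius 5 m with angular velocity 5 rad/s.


Given: m = 5 kg, r = 5 m, omega = 5 rad/s
For a point mass: I = m*r^2
I = 5*5^2 = 5*25 = 125
L = I*omega = 125*5
L = 625 kg*m^2/s

625 kg*m^2/s


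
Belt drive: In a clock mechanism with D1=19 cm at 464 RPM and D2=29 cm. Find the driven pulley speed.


Given: D1 = 19 cm, w1 = 464 RPM, D2 = 29 cm
Using D1*w1 = D2*w2
w2 = D1*w1 / D2
w2 = 19*464 / 29
w2 = 8816 / 29
w2 = 304 RPM

304 RPM


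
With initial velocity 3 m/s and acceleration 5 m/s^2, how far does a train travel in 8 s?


Given: v0 = 3 m/s, a = 5 m/s^2, t = 8 s
Using s = v0*t + (1/2)*a*t^2
s = 3*8 + (1/2)*5*8^2
s = 24 + (1/2)*320
s = 24 + 160
s = 184

184 m


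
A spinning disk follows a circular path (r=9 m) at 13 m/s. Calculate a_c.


Given: v = 13 m/s, r = 9 m
Using a_c = v^2 / r
a_c = 13^2 / 9
a_c = 169 / 9
a_c = 169/9 m/s^2

169/9 m/s^2


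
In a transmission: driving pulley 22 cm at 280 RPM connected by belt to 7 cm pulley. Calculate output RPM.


Given: D1 = 22 cm, w1 = 280 RPM, D2 = 7 cm
Using D1*w1 = D2*w2
w2 = D1*w1 / D2
w2 = 22*280 / 7
w2 = 6160 / 7
w2 = 880 RPM

880 RPM


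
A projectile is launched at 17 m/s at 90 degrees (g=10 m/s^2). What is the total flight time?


Given: v0 = 17 m/s, theta = 90 deg, g = 10 m/s^2
sin(90) = 1
Using T = 2*v0*sin(theta) / g
T = 2*17*1 / 10
T = 34 / 10
T = 17/5 s

17/5 s


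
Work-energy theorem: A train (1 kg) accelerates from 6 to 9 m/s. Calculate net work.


Given: m = 1 kg, v0 = 6 m/s, v = 9 m/s
Using W = (1/2)*m*(v^2 - v0^2)
v^2 = 9^2 = 81
v0^2 = 6^2 = 36
v^2 - v0^2 = 81 - 36 = 45
W = (1/2)*1*45 = 45/2 J

45/2 J


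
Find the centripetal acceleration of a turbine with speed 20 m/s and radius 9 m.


Given: v = 20 m/s, r = 9 m
Using a_c = v^2 / r
a_c = 20^2 / 9
a_c = 400 / 9
a_c = 400/9 m/s^2

400/9 m/s^2


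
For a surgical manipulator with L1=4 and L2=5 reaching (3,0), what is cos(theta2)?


Given: L1 = 4, L2 = 5, target (x, y) = (3, 0)
Using cos(theta2) = (x^2 + y^2 - L1^2 - L2^2) / (2*L1*L2)
x^2 + y^2 = 3^2 + 0 = 9
L1^2 + L2^2 = 16 + 25 = 41
Numerator = 9 - 41 = -32
Denominator = 2*4*5 = 40
cos(theta2) = -32/40 = -4/5

-4/5


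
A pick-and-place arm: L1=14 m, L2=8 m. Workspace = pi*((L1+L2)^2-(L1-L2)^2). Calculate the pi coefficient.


Given: L1 = 14, L2 = 8
(L1+L2)^2 = (22)^2 = 484
(L1-L2)^2 = (6)^2 = 36
Difference = 484 - 36 = 448
This equals 4*L1*L2 = 4*14*8 = 448
Workspace area = 448*pi

448


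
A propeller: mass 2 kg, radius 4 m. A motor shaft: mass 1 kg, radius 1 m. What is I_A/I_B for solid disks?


Given: M1=2 kg, R1=4 m, M2=1 kg, R2=1 m
For a disk: I = (1/2)*M*R^2, so I_A/I_B = (M1*R1^2)/(M2*R2^2)
M1*R1^2 = 2*16 = 32
M2*R2^2 = 1*1 = 1
I_A/I_B = 32/1 = 32

32


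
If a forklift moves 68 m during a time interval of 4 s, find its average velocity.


Given: distance d = 68 m, time t = 4 s
Using v = d / t
v = 68 / 4
v = 17 m/s

17 m/s


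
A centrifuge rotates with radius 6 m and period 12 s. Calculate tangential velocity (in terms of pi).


Given: radius r = 6 m, period T = 12 s
Using v = 2*pi*r / T
v = 2*pi*6 / 12
v = 12*pi / 12
v = 1*pi m/s

1*pi m/s


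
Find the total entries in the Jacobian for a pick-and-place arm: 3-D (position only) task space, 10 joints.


Given: task space dimension = 3, joints = 10
Jacobian is a 3 x 10 matrix
Total entries = rows * columns
Total = 3 * 10
Total = 30

30


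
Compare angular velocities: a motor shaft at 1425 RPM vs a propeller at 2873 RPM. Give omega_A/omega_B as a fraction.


Given: RPM_A = 1425, RPM_B = 2873
omega = 2*pi*RPM/60, so omega_A/omega_B = RPM_A / RPM_B
omega_A/omega_B = 1425 / 2873
omega_A/omega_B = 1425/2873

1425/2873


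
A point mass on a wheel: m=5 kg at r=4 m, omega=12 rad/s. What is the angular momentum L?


Given: m = 5 kg, r = 4 m, omega = 12 rad/s
For a point mass: I = m*r^2
I = 5*4^2 = 5*16 = 80
L = I*omega = 80*12
L = 960 kg*m^2/s

960 kg*m^2/s


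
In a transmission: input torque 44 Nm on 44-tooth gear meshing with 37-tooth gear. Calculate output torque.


Given: N1 = 44, N2 = 37, T1 = 44 Nm
Using T2/T1 = N2/N1
T2 = T1 * N2 / N1
T2 = 44 * 37 / 44
T2 = 1628 / 44
T2 = 37 Nm

37 Nm


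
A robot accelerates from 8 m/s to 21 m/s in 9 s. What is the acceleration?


Given: initial velocity v0 = 8 m/s, final velocity v = 21 m/s, time t = 9 s
Using a = (v - v0) / t
a = (21 - 8) / 9
a = 13 / 9
a = 13/9 m/s^2

13/9 m/s^2


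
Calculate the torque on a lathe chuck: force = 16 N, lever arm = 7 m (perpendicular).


Given: F = 16 N, r = 7 m, angle = 90 deg (perpendicular)
Using tau = F * r * sin(90)
sin(90) = 1
tau = 16 * 7 * 1
tau = 112 Nm

112 Nm


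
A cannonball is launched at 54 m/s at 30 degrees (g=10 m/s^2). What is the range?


Given: v0 = 54 m/s, theta = 30 deg, g = 10 m/s^2
sin(2*30) = sin(60) = sqrt(3)/2
Using R = v0^2 * sin(2*theta) / g
R = 54^2 * (sqrt(3)/2) / 10
R = 2916 * sqrt(3) / 20
R = 729/5*sqrt(3) m

729/5*sqrt(3) m


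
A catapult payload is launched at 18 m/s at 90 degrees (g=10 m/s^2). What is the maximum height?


Given: v0 = 18 m/s, theta = 90 deg, g = 10 m/s^2
sin^2(90) = 1
Using H = v0^2 * sin^2(theta) / (2*g)
H = 18^2 * 1 / (2*10)
H = 324 * 1 / 20
H = 324 / 20
H = 81/5 m

81/5 m


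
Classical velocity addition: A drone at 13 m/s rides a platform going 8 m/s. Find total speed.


Given: object velocity = 13 m/s, platform velocity = 8 m/s (same direction)
Using classical velocity addition: v_total = v_object + v_platform
v_total = 13 + 8
v_total = 21 m/s

21 m/s


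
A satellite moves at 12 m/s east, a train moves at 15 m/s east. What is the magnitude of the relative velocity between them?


Given: v_A = 12 m/s east, v_B = 15 m/s east
Both move in the same direction; relative speed = |v_A - v_B|
|12 - 15| = |-3|
= 3 m/s

3 m/s


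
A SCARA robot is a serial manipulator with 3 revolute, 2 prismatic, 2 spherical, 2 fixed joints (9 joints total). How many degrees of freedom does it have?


Given: serial robot with 3 revolute, 2 prismatic, 2 spherical, 2 fixed joints
DOF contribution per joint type: revolute=1, prismatic=1, spherical=3, fixed=0
DOF = 3*1 + 2*1 + 2*3 + 2*0
DOF = 11

11


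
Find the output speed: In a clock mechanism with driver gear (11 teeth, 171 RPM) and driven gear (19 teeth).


Given: N1 = 11 teeth, w1 = 171 RPM, N2 = 19 teeth
Using N1*w1 = N2*w2
w2 = N1*w1 / N2
w2 = 11*171 / 19
w2 = 1881 / 19
w2 = 99 RPM

99 RPM


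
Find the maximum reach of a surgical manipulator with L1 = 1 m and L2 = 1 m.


Given: L1 = 1 m, L2 = 1 m
For a 2-link planar arm, max reach = L1 + L2 (fully extended)
Max reach = 1 + 1
Max reach = 2 m

2 m


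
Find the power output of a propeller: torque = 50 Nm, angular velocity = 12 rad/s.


Given: tau = 50 Nm, omega = 12 rad/s
Using P = tau * omega
P = 50 * 12
P = 600 W

600 W


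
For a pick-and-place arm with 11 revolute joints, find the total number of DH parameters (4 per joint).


Given: 11 joints, 4 DH parameters per joint (d, theta, a, alpha)
Total DH parameters = number_of_joints * 4
Total = 11 * 4
Total = 44

44


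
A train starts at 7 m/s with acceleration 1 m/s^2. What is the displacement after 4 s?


Given: v0 = 7 m/s, a = 1 m/s^2, t = 4 s
Using s = v0*t + (1/2)*a*t^2
s = 7*4 + (1/2)*1*4^2
s = 28 + (1/2)*16
s = 28 + 8
s = 36

36 m


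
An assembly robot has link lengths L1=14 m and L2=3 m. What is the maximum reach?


Given: L1 = 14 m, L2 = 3 m
For a 2-link planar arm, max reach = L1 + L2 (fully extended)
Max reach = 14 + 3
Max reach = 17 m

17 m


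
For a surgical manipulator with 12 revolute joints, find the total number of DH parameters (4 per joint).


Given: 12 joints, 4 DH parameters per joint (d, theta, a, alpha)
Total DH parameters = number_of_joints * 4
Total = 12 * 4
Total = 48

48


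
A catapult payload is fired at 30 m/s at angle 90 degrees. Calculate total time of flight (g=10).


Given: v0 = 30 m/s, theta = 90 deg, g = 10 m/s^2
sin(90) = 1
Using T = 2*v0*sin(theta) / g
T = 2*30*1 / 10
T = 60 / 10
T = 6 s

6 s


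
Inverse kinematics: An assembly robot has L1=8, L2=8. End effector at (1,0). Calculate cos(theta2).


Given: L1 = 8, L2 = 8, target (x, y) = (1, 0)
Using cos(theta2) = (x^2 + y^2 - L1^2 - L2^2) / (2*L1*L2)
x^2 + y^2 = 1^2 + 0 = 1
L1^2 + L2^2 = 64 + 64 = 128
Numerator = 1 - 128 = -127
Denominator = 2*8*8 = 128
cos(theta2) = -127/128 = -127/128

-127/128


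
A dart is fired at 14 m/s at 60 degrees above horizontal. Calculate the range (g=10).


Given: v0 = 14 m/s, theta = 60 deg, g = 10 m/s^2
sin(2*60) = sin(120) = sqrt(3)/2
Using R = v0^2 * sin(2*theta) / g
R = 14^2 * (sqrt(3)/2) / 10
R = 196 * sqrt(3) / 20
R = 49/5*sqrt(3) m

49/5*sqrt(3) m


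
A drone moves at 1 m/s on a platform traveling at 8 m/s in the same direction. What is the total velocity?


Given: object velocity = 1 m/s, platform velocity = 8 m/s (same direction)
Using classical velocity addition: v_total = v_object + v_platform
v_total = 1 + 8
v_total = 9 m/s

9 m/s


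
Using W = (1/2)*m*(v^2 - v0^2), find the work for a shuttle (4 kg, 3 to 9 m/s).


Given: m = 4 kg, v0 = 3 m/s, v = 9 m/s
Using W = (1/2)*m*(v^2 - v0^2)
v^2 = 9^2 = 81
v0^2 = 3^2 = 9
v^2 - v0^2 = 81 - 9 = 72
W = (1/2)*4*72 = 144 J

144 J


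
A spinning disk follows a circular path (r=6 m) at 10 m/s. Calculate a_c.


Given: v = 10 m/s, r = 6 m
Using a_c = v^2 / r
a_c = 10^2 / 6
a_c = 100 / 6
a_c = 50/3 m/s^2

50/3 m/s^2


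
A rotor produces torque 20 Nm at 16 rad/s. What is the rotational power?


Given: tau = 20 Nm, omega = 16 rad/s
Using P = tau * omega
P = 20 * 16
P = 320 W

320 W


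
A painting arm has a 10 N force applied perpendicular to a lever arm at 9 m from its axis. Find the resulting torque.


Given: F = 10 N, r = 9 m, angle = 90 deg (perpendicular)
Using tau = F * r * sin(90)
sin(90) = 1
tau = 10 * 9 * 1
tau = 90 Nm

90 Nm


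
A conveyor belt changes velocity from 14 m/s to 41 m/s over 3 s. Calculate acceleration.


Given: initial velocity v0 = 14 m/s, final velocity v = 41 m/s, time t = 3 s
Using a = (v - v0) / t
a = (41 - 14) / 3
a = 27 / 3
a = 9 m/s^2

9 m/s^2


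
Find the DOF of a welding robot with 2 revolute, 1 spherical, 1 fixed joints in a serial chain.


Given: serial robot with 2 revolute, 1 spherical, 1 fixed joints
DOF contribution per joint type: revolute=1, prismatic=1, spherical=3, fixed=0
DOF = 2*1 + 1*3 + 1*0
DOF = 5

5


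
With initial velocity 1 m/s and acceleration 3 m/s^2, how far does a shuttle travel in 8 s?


Given: v0 = 1 m/s, a = 3 m/s^2, t = 8 s
Using s = v0*t + (1/2)*a*t^2
s = 1*8 + (1/2)*3*8^2
s = 8 + (1/2)*192
s = 8 + 96
s = 104

104 m


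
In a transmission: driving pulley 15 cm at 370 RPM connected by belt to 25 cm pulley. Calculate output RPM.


Given: D1 = 15 cm, w1 = 370 RPM, D2 = 25 cm
Using D1*w1 = D2*w2
w2 = D1*w1 / D2
w2 = 15*370 / 25
w2 = 5550 / 25
w2 = 222 RPM

222 RPM


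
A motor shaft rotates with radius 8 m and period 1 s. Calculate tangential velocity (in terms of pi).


Given: radius r = 8 m, period T = 1 s
Using v = 2*pi*r / T
v = 2*pi*8 / 1
v = 16*pi / 1
v = 16*pi m/s

16*pi m/s


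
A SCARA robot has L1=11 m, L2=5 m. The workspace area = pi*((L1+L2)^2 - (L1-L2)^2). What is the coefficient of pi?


Given: L1 = 11, L2 = 5
(L1+L2)^2 = (16)^2 = 256
(L1-L2)^2 = (6)^2 = 36
Difference = 256 - 36 = 220
This equals 4*L1*L2 = 4*11*5 = 220
Workspace area = 220*pi

220


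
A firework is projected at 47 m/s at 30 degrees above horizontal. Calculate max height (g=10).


Given: v0 = 47 m/s, theta = 30 deg, g = 10 m/s^2
sin^2(30) = 1/4
Using H = v0^2 * sin^2(theta) / (2*g)
H = 47^2 * 1/4 / (2*10)
H = 2209 * 1/4 / 20
H = 2209/4 / 20
H = 2209/80 m

2209/80 m


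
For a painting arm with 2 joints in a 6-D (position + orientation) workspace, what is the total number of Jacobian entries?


Given: task space dimension = 6, joints = 2
Jacobian is a 6 x 2 matrix
Total entries = rows * columns
Total = 6 * 2
Total = 12

12


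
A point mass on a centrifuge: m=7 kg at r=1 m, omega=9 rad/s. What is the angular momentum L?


Given: m = 7 kg, r = 1 m, omega = 9 rad/s
For a point mass: I = m*r^2
I = 7*1^2 = 7*1 = 7
L = I*omega = 7*9
L = 63 kg*m^2/s

63 kg*m^2/s


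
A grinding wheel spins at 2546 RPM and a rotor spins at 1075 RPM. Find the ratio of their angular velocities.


Given: RPM_A = 2546, RPM_B = 1075
omega = 2*pi*RPM/60, so omega_A/omega_B = RPM_A / RPM_B
omega_A/omega_B = 2546 / 1075
omega_A/omega_B = 2546/1075

2546/1075


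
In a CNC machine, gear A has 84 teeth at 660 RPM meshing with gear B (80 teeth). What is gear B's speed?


Given: N1 = 84 teeth, w1 = 660 RPM, N2 = 80 teeth
Using N1*w1 = N2*w2
w2 = N1*w1 / N2
w2 = 84*660 / 80
w2 = 55440 / 80
w2 = 693 RPM

693 RPM


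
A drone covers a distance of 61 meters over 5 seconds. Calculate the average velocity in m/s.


Given: distance d = 61 m, time t = 5 s
Using v = d / t
v = 61 / 5
v = 61/5 m/s

61/5 m/s


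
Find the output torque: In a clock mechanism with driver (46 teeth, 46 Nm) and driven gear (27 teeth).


Given: N1 = 46, N2 = 27, T1 = 46 Nm
Using T2/T1 = N2/N1
T2 = T1 * N2 / N1
T2 = 46 * 27 / 46
T2 = 1242 / 46
T2 = 27 Nm

27 Nm


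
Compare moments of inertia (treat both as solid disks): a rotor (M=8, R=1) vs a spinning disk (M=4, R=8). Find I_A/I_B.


Given: M1=8 kg, R1=1 m, M2=4 kg, R2=8 m
For a disk: I = (1/2)*M*R^2, so I_A/I_B = (M1*R1^2)/(M2*R2^2)
M1*R1^2 = 8*1 = 8
M2*R2^2 = 4*64 = 256
I_A/I_B = 8/256 = 1/32

1/32


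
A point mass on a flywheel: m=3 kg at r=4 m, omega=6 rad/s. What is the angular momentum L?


Given: m = 3 kg, r = 4 m, omega = 6 rad/s
For a point mass: I = m*r^2
I = 3*4^2 = 3*16 = 48
L = I*omega = 48*6
L = 288 kg*m^2/s

288 kg*m^2/s


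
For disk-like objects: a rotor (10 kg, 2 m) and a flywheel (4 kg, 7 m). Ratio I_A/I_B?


Given: M1=10 kg, R1=2 m, M2=4 kg, R2=7 m
For a disk: I = (1/2)*M*R^2, so I_A/I_B = (M1*R1^2)/(M2*R2^2)
M1*R1^2 = 10*4 = 40
M2*R2^2 = 4*49 = 196
I_A/I_B = 40/196 = 10/49

10/49


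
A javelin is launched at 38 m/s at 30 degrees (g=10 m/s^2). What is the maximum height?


Given: v0 = 38 m/s, theta = 30 deg, g = 10 m/s^2
sin^2(30) = 1/4
Using H = v0^2 * sin^2(theta) / (2*g)
H = 38^2 * 1/4 / (2*10)
H = 1444 * 1/4 / 20
H = 361 / 20
H = 361/20 m

361/20 m


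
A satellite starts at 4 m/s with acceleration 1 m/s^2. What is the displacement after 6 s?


Given: v0 = 4 m/s, a = 1 m/s^2, t = 6 s
Using s = v0*t + (1/2)*a*t^2
s = 4*6 + (1/2)*1*6^2
s = 24 + (1/2)*36
s = 24 + 18
s = 42

42 m


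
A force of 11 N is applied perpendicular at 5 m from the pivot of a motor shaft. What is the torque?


Given: F = 11 N, r = 5 m, angle = 90 deg (perpendicular)
Using tau = F * r * sin(90)
sin(90) = 1
tau = 11 * 5 * 1
tau = 55 Nm

55 Nm


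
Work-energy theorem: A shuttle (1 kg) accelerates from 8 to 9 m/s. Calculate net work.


Given: m = 1 kg, v0 = 8 m/s, v = 9 m/s
Using W = (1/2)*m*(v^2 - v0^2)
v^2 = 9^2 = 81
v0^2 = 8^2 = 64
v^2 - v0^2 = 81 - 64 = 17
W = (1/2)*1*17 = 17/2 J

17/2 J


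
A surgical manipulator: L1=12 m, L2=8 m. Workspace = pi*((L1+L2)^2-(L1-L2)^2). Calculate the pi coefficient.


Given: L1 = 12, L2 = 8
(L1+L2)^2 = (20)^2 = 400
(L1-L2)^2 = (4)^2 = 16
Difference = 400 - 16 = 384
This equals 4*L1*L2 = 4*12*8 = 384
Workspace area = 384*pi

384


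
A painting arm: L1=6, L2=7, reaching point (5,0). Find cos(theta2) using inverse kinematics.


Given: L1 = 6, L2 = 7, target (x, y) = (5, 0)
Using cos(theta2) = (x^2 + y^2 - L1^2 - L2^2) / (2*L1*L2)
x^2 + y^2 = 5^2 + 0 = 25
L1^2 + L2^2 = 36 + 49 = 85
Numerator = 25 - 85 = -60
Denominator = 2*6*7 = 84
cos(theta2) = -60/84 = -5/7

-5/7


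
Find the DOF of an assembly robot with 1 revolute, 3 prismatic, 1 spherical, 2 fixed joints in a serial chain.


Given: serial robot with 1 revolute, 3 prismatic, 1 spherical, 2 fixed joints
DOF contribution per joint type: revolute=1, prismatic=1, spherical=3, fixed=0
DOF = 1*1 + 3*1 + 1*3 + 2*0
DOF = 7

7


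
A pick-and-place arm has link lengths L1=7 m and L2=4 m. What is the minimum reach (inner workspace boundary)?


Given: L1 = 7 m, L2 = 4 m
For a 2-link planar arm, min reach = |L1 - L2| (second link folded back)
Min reach = |7 - 4|
Min reach = 3 m

3 m


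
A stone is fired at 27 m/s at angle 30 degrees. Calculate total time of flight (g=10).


Given: v0 = 27 m/s, theta = 30 deg, g = 10 m/s^2
sin(30) = 1/2
Using T = 2*v0*sin(theta) / g
T = 2*27*1/2 / 10
T = 27 / 10
T = 27/10 s

27/10 s


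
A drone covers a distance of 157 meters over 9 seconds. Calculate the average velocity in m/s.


Given: distance d = 157 m, time t = 9 s
Using v = d / t
v = 157 / 9
v = 157/9 m/s

157/9 m/s


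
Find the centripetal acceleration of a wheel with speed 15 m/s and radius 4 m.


Given: v = 15 m/s, r = 4 m
Using a_c = v^2 / r
a_c = 15^2 / 4
a_c = 225 / 4
a_c = 225/4 m/s^2

225/4 m/s^2


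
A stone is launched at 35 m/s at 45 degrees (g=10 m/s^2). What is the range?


Given: v0 = 35 m/s, theta = 45 deg, g = 10 m/s^2
sin(2*45) = sin(90) = 1
Using R = v0^2 * sin(2*theta) / g
R = 35^2 * 1 / 10
R = 1225 / 10
R = 245/2 m

245/2 m


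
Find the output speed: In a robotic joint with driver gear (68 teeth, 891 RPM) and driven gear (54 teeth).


Given: N1 = 68 teeth, w1 = 891 RPM, N2 = 54 teeth
Using N1*w1 = N2*w2
w2 = N1*w1 / N2
w2 = 68*891 / 54
w2 = 60588 / 54
w2 = 1122 RPM

1122 RPM


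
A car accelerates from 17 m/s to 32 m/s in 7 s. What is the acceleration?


Given: initial velocity v0 = 17 m/s, final velocity v = 32 m/s, time t = 7 s
Using a = (v - v0) / t
a = (32 - 17) / 7
a = 15 / 7
a = 15/7 m/s^2

15/7 m/s^2


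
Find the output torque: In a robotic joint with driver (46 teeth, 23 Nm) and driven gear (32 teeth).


Given: N1 = 46, N2 = 32, T1 = 23 Nm
Using T2/T1 = N2/N1
T2 = T1 * N2 / N1
T2 = 23 * 32 / 46
T2 = 736 / 46
T2 = 16 Nm

16 Nm


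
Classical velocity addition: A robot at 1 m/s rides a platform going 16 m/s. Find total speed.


Given: object velocity = 1 m/s, platform velocity = 16 m/s (same direction)
Using classical velocity addition: v_total = v_object + v_platform
v_total = 1 + 16
v_total = 17 m/s

17 m/s


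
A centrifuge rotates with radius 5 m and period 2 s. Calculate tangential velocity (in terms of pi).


Given: radius r = 5 m, period T = 2 s
Using v = 2*pi*r / T
v = 2*pi*5 / 2
v = 10*pi / 2
v = 5*pi m/s

5*pi m/s


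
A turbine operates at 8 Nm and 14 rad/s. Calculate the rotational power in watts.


Given: tau = 8 Nm, omega = 14 rad/s
Using P = tau * omega
P = 8 * 14
P = 112 W

112 W


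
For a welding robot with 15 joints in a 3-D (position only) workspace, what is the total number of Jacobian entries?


Given: task space dimension = 3, joints = 15
Jacobian is a 3 x 15 matrix
Total entries = rows * columns
Total = 3 * 15
Total = 45

45


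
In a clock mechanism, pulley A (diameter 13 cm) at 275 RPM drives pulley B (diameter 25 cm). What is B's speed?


Given: D1 = 13 cm, w1 = 275 RPM, D2 = 25 cm
Using D1*w1 = D2*w2
w2 = D1*w1 / D2
w2 = 13*275 / 25
w2 = 3575 / 25
w2 = 143 RPM

143 RPM


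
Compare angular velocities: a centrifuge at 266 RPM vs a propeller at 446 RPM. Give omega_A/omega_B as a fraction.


Given: RPM_A = 266, RPM_B = 446
omega = 2*pi*RPM/60, so omega_A/omega_B = RPM_A / RPM_B
omega_A/omega_B = 266 / 446
omega_A/omega_B = 133/223

133/223


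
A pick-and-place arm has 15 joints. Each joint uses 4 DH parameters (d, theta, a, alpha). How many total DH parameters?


Given: 15 joints, 4 DH parameters per joint (d, theta, a, alpha)
Total DH parameters = number_of_joints * 4
Total = 15 * 4
Total = 60

60


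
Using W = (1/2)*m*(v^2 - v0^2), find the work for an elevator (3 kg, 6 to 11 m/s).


Given: m = 3 kg, v0 = 6 m/s, v = 11 m/s
Using W = (1/2)*m*(v^2 - v0^2)
v^2 = 11^2 = 121
v0^2 = 6^2 = 36
v^2 - v0^2 = 121 - 36 = 85
W = (1/2)*3*85 = 255/2 J

255/2 J


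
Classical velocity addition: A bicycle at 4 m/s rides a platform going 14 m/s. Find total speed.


Given: object velocity = 4 m/s, platform velocity = 14 m/s (same direction)
Using classical velocity addition: v_total = v_object + v_platform
v_total = 4 + 14
v_total = 18 m/s

18 m/s


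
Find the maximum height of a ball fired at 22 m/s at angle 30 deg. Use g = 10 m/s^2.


Given: v0 = 22 m/s, theta = 30 deg, g = 10 m/s^2
sin^2(30) = 1/4
Using H = v0^2 * sin^2(theta) / (2*g)
H = 22^2 * 1/4 / (2*10)
H = 484 * 1/4 / 20
H = 121 / 20
H = 121/20 m

121/20 m


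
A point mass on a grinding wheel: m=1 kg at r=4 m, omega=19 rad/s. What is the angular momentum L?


Given: m = 1 kg, r = 4 m, omega = 19 rad/s
For a point mass: I = m*r^2
I = 1*4^2 = 1*16 = 16
L = I*omega = 16*19
L = 304 kg*m^2/s

304 kg*m^2/s


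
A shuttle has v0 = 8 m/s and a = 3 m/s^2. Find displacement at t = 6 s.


Given: v0 = 8 m/s, a = 3 m/s^2, t = 6 s
Using s = v0*t + (1/2)*a*t^2
s = 8*6 + (1/2)*3*6^2
s = 48 + (1/2)*108
s = 48 + 54
s = 102

102 m


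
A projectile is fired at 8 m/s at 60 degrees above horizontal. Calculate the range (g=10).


Given: v0 = 8 m/s, theta = 60 deg, g = 10 m/s^2
sin(2*60) = sin(120) = sqrt(3)/2
Using R = v0^2 * sin(2*theta) / g
R = 8^2 * (sqrt(3)/2) / 10
R = 64 * sqrt(3) / 20
R = 16/5*sqrt(3) m

16/5*sqrt(3) m


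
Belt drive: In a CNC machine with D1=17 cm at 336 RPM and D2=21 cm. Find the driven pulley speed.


Given: D1 = 17 cm, w1 = 336 RPM, D2 = 21 cm
Using D1*w1 = D2*w2
w2 = D1*w1 / D2
w2 = 17*336 / 21
w2 = 5712 / 21
w2 = 272 RPM

272 RPM


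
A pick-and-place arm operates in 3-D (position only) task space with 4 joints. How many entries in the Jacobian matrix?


Given: task space dimension = 3, joints = 4
Jacobian is a 3 x 4 matrix
Total entries = rows * columns
Total = 3 * 4
Total = 12

12


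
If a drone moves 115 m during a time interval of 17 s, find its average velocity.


Given: distance d = 115 m, time t = 17 s
Using v = d / t
v = 115 / 17
v = 115/17 m/s

115/17 m/s


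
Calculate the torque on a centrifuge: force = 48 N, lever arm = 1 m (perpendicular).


Given: F = 48 N, r = 1 m, angle = 90 deg (perpendicular)
Using tau = F * r * sin(90)
sin(90) = 1
tau = 48 * 1 * 1
tau = 48 Nm

48 Nm


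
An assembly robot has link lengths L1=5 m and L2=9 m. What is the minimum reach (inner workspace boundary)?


Given: L1 = 5 m, L2 = 9 m
For a 2-link planar arm, min reach = |L1 - L2| (second link folded back)
Min reach = |5 - 9|
Min reach = 4 m

4 m


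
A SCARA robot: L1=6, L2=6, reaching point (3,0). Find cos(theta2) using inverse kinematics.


Given: L1 = 6, L2 = 6, target (x, y) = (3, 0)
Using cos(theta2) = (x^2 + y^2 - L1^2 - L2^2) / (2*L1*L2)
x^2 + y^2 = 3^2 + 0 = 9
L1^2 + L2^2 = 36 + 36 = 72
Numerator = 9 - 72 = -63
Denominator = 2*6*6 = 72
cos(theta2) = -63/72 = -7/8

-7/8


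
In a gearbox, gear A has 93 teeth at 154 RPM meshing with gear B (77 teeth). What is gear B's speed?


Given: N1 = 93 teeth, w1 = 154 RPM, N2 = 77 teeth
Using N1*w1 = N2*w2
w2 = N1*w1 / N2
w2 = 93*154 / 77
w2 = 14322 / 77
w2 = 186 RPM

186 RPM


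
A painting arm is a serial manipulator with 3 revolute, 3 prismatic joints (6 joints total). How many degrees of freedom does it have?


Given: serial robot with 3 revolute, 3 prismatic joints
DOF contribution per joint type: revolute=1, prismatic=1, spherical=3, fixed=0
DOF = 3*1 + 3*1
DOF = 6

6


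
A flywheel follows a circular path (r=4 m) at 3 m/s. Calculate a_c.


Given: v = 3 m/s, r = 4 m
Using a_c = v^2 / r
a_c = 3^2 / 4
a_c = 9 / 4
a_c = 9/4 m/s^2

9/4 m/s^2


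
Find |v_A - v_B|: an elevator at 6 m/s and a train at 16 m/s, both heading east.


Given: v_A = 6 m/s east, v_B = 16 m/s east
Both move in the same direction; relative speed = |v_A - v_B|
|6 - 16| = |-10|
= 10 m/s

10 m/s


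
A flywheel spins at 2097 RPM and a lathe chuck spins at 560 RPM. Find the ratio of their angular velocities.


Given: RPM_A = 2097, RPM_B = 560
omega = 2*pi*RPM/60, so omega_A/omega_B = RPM_A / RPM_B
omega_A/omega_B = 2097 / 560
omega_A/omega_B = 2097/560

2097/560


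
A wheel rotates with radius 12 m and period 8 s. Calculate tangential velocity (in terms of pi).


Given: radius r = 12 m, period T = 8 s
Using v = 2*pi*r / T
v = 2*pi*12 / 8
v = 24*pi / 8
v = 3*pi m/s

3*pi m/s


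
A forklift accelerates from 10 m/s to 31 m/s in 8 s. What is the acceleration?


Given: initial velocity v0 = 10 m/s, final velocity v = 31 m/s, time t = 8 s
Using a = (v - v0) / t
a = (31 - 10) / 8
a = 21 / 8
a = 21/8 m/s^2

21/8 m/s^2


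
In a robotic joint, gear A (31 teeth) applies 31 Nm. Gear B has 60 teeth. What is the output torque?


Given: N1 = 31, N2 = 60, T1 = 31 Nm
Using T2/T1 = N2/N1
T2 = T1 * N2 / N1
T2 = 31 * 60 / 31
T2 = 1860 / 31
T2 = 60 Nm

60 Nm


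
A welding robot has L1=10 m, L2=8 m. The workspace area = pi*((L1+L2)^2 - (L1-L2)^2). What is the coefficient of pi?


Given: L1 = 10, L2 = 8
(L1+L2)^2 = (18)^2 = 324
(L1-L2)^2 = (2)^2 = 4
Difference = 324 - 4 = 320
This equals 4*L1*L2 = 4*10*8 = 320
Workspace area = 320*pi

320


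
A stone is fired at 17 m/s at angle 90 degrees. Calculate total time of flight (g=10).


Given: v0 = 17 m/s, theta = 90 deg, g = 10 m/s^2
sin(90) = 1
Using T = 2*v0*sin(theta) / g
T = 2*17*1 / 10
T = 34 / 10
T = 17/5 s

17/5 s


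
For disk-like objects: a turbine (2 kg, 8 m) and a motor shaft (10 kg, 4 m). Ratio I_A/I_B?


Given: M1=2 kg, R1=8 m, M2=10 kg, R2=4 m
For a disk: I = (1/2)*M*R^2, so I_A/I_B = (M1*R1^2)/(M2*R2^2)
M1*R1^2 = 2*64 = 128
M2*R2^2 = 10*16 = 160
I_A/I_B = 128/160 = 4/5

4/5


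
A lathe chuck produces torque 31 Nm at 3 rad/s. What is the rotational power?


Given: tau = 31 Nm, omega = 3 rad/s
Using P = tau * omega
P = 31 * 3
P = 93 W

93 W


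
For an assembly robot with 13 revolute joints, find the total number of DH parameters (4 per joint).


Given: 13 joints, 4 DH parameters per joint (d, theta, a, alpha)
Total DH parameters = number_of_joints * 4
Total = 13 * 4
Total = 52

52


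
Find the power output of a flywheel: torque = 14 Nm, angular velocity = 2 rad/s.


Given: tau = 14 Nm, omega = 2 rad/s
Using P = tau * omega
P = 14 * 2
P = 28 W

28 W


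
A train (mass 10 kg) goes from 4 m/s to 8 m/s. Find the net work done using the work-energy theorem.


Given: m = 10 kg, v0 = 4 m/s, v = 8 m/s
Using W = (1/2)*m*(v^2 - v0^2)
v^2 = 8^2 = 64
v0^2 = 4^2 = 16
v^2 - v0^2 = 64 - 16 = 48
W = (1/2)*10*48 = 240 J

240 J


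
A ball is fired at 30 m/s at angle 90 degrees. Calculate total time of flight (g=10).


Given: v0 = 30 m/s, theta = 90 deg, g = 10 m/s^2
sin(90) = 1
Using T = 2*v0*sin(theta) / g
T = 2*30*1 / 10
T = 60 / 10
T = 6 s

6 s


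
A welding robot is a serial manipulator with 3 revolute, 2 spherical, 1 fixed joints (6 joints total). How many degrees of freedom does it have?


Given: serial robot with 3 revolute, 2 spherical, 1 fixed joints
DOF contribution per joint type: revolute=1, prismatic=1, spherical=3, fixed=0
DOF = 3*1 + 2*3 + 1*0
DOF = 9

9


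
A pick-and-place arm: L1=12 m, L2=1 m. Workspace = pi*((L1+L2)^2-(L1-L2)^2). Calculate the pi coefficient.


Given: L1 = 12, L2 = 1
(L1+L2)^2 = (13)^2 = 169
(L1-L2)^2 = (11)^2 = 121
Difference = 169 - 121 = 48
This equals 4*L1*L2 = 4*12*1 = 48
Workspace area = 48*pi

48


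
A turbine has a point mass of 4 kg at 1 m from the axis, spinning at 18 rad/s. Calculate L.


Given: m = 4 kg, r = 1 m, omega = 18 rad/s
For a point mass: I = m*r^2
I = 4*1^2 = 4*1 = 4
L = I*omega = 4*18
L = 72 kg*m^2/s

72 kg*m^2/s


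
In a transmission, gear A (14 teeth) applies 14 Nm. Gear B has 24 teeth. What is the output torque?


Given: N1 = 14, N2 = 24, T1 = 14 Nm
Using T2/T1 = N2/N1
T2 = T1 * N2 / N1
T2 = 14 * 24 / 14
T2 = 336 / 14
T2 = 24 Nm

24 Nm


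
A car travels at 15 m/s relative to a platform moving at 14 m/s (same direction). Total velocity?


Given: object velocity = 15 m/s, platform velocity = 14 m/s (same direction)
Using classical velocity addition: v_total = v_object + v_platform
v_total = 15 + 14
v_total = 29 m/s

29 m/s


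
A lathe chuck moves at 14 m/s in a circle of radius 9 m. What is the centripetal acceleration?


Given: v = 14 m/s, r = 9 m
Using a_c = v^2 / r
a_c = 14^2 / 9
a_c = 196 / 9
a_c = 196/9 m/s^2

196/9 m/s^2


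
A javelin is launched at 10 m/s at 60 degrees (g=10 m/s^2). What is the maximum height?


Given: v0 = 10 m/s, theta = 60 deg, g = 10 m/s^2
sin^2(60) = 3/4
Using H = v0^2 * sin^2(theta) / (2*g)
H = 10^2 * 3/4 / (2*10)
H = 100 * 3/4 / 20
H = 75 / 20
H = 15/4 m

15/4 m


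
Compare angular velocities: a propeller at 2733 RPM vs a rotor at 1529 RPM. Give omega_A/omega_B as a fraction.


Given: RPM_A = 2733, RPM_B = 1529
omega = 2*pi*RPM/60, so omega_A/omega_B = RPM_A / RPM_B
omega_A/omega_B = 2733 / 1529
omega_A/omega_B = 2733/1529

2733/1529


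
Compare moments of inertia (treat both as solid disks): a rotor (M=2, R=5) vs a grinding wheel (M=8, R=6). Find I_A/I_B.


Given: M1=2 kg, R1=5 m, M2=8 kg, R2=6 m
For a disk: I = (1/2)*M*R^2, so I_A/I_B = (M1*R1^2)/(M2*R2^2)
M1*R1^2 = 2*25 = 50
M2*R2^2 = 8*36 = 288
I_A/I_B = 50/288 = 25/144

25/144


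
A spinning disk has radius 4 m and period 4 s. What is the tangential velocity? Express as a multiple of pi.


Given: radius r = 4 m, period T = 4 s
Using v = 2*pi*r / T
v = 2*pi*4 / 4
v = 8*pi / 4
v = 2*pi m/s

2*pi m/s


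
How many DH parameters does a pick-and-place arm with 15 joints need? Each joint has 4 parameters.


Given: 15 joints, 4 DH parameters per joint (d, theta, a, alpha)
Total DH parameters = number_of_joints * 4
Total = 15 * 4
Total = 60

60


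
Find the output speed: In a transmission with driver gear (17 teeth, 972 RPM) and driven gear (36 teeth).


Given: N1 = 17 teeth, w1 = 972 RPM, N2 = 36 teeth
Using N1*w1 = N2*w2
w2 = N1*w1 / N2
w2 = 17*972 / 36
w2 = 16524 / 36
w2 = 459 RPM

459 RPM


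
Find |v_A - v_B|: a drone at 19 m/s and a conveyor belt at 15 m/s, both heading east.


Given: v_A = 19 m/s east, v_B = 15 m/s east
Both move in the same direction; relative speed = |v_A - v_B|
|19 - 15| = |4|
= 4 m/s

4 m/s


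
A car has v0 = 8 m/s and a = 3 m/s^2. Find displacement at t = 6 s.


Given: v0 = 8 m/s, a = 3 m/s^2, t = 6 s
Using s = v0*t + (1/2)*a*t^2
s = 8*6 + (1/2)*3*6^2
s = 48 + (1/2)*108
s = 48 + 54
s = 102

102 m


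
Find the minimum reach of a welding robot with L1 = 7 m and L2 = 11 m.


Given: L1 = 7 m, L2 = 11 m
For a 2-link planar arm, min reach = |L1 - L2| (second link folded back)
Min reach = |7 - 11|
Min reach = 4 m

4 m


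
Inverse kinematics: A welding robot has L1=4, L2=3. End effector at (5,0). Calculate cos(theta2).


Given: L1 = 4, L2 = 3, target (x, y) = (5, 0)
Using cos(theta2) = (x^2 + y^2 - L1^2 - L2^2) / (2*L1*L2)
x^2 + y^2 = 5^2 + 0 = 25
L1^2 + L2^2 = 16 + 9 = 25
Numerator = 25 - 25 = 0
Denominator = 2*4*3 = 24
cos(theta2) = 0/24 = 0

0


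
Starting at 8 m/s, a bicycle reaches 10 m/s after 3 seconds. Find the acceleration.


Given: initial velocity v0 = 8 m/s, final velocity v = 10 m/s, time t = 3 s
Using a = (v - v0) / t
a = (10 - 8) / 3
a = 2 / 3
a = 2/3 m/s^2

2/3 m/s^2


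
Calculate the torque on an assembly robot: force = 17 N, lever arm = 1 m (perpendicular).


Given: F = 17 N, r = 1 m, angle = 90 deg (perpendicular)
Using tau = F * r * sin(90)
sin(90) = 1
tau = 17 * 1 * 1
tau = 17 Nm

17 Nm


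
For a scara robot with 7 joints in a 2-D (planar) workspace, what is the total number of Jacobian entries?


Given: task space dimension = 2, joints = 7
Jacobian is a 2 x 7 matrix
Total entries = rows * columns
Total = 2 * 7
Total = 14

14


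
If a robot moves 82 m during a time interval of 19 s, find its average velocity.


Given: distance d = 82 m, time t = 19 s
Using v = d / t
v = 82 / 19
v = 82/19 m/s

82/19 m/s


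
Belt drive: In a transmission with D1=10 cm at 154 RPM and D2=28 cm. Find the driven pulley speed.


Given: D1 = 10 cm, w1 = 154 RPM, D2 = 28 cm
Using D1*w1 = D2*w2
w2 = D1*w1 / D2
w2 = 10*154 / 28
w2 = 1540 / 28
w2 = 55 RPM

55 RPM


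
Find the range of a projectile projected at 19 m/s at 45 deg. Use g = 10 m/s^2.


Given: v0 = 19 m/s, theta = 45 deg, g = 10 m/s^2
sin(2*45) = sin(90) = 1
Using R = v0^2 * sin(2*theta) / g
R = 19^2 * 1 / 10
R = 361 / 10
R = 361/10 m

361/10 m


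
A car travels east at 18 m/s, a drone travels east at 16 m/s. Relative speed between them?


Given: v_A = 18 m/s east, v_B = 16 m/s east
Both move in the same direction; relative speed = |v_A - v_B|
|18 - 16| = |2|
= 2 m/s

2 m/s


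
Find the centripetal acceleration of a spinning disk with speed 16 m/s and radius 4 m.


Given: v = 16 m/s, r = 4 m
Using a_c = v^2 / r
a_c = 16^2 / 4
a_c = 256 / 4
a_c = 64 m/s^2

64 m/s^2


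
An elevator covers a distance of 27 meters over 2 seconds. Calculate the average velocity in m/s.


Given: distance d = 27 m, time t = 2 s
Using v = d / t
v = 27 / 2
v = 27/2 m/s

27/2 m/s


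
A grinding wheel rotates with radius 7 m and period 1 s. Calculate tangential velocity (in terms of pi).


Given: radius r = 7 m, period T = 1 s
Using v = 2*pi*r / T
v = 2*pi*7 / 1
v = 14*pi / 1
v = 14*pi m/s

14*pi m/s


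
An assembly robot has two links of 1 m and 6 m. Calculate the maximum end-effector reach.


Given: L1 = 1 m, L2 = 6 m
For a 2-link planar arm, max reach = L1 + L2 (fully extended)
Max reach = 1 + 6
Max reach = 7 m

7 m


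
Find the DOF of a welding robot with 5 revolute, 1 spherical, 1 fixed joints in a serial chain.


Given: serial robot with 5 revolute, 1 spherical, 1 fixed joints
DOF contribution per joint type: revolute=1, prismatic=1, spherical=3, fixed=0
DOF = 5*1 + 1*3 + 1*0
DOF = 8

8


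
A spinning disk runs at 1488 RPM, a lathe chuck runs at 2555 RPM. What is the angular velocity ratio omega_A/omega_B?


Given: RPM_A = 1488, RPM_B = 2555
omega = 2*pi*RPM/60, so omega_A/omega_B = RPM_A / RPM_B
omega_A/omega_B = 1488 / 2555
omega_A/omega_B = 1488/2555

1488/2555


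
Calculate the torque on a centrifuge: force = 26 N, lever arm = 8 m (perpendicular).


Given: F = 26 N, r = 8 m, angle = 90 deg (perpendicular)
Using tau = F * r * sin(90)
sin(90) = 1
tau = 26 * 8 * 1
tau = 208 Nm

208 Nm
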